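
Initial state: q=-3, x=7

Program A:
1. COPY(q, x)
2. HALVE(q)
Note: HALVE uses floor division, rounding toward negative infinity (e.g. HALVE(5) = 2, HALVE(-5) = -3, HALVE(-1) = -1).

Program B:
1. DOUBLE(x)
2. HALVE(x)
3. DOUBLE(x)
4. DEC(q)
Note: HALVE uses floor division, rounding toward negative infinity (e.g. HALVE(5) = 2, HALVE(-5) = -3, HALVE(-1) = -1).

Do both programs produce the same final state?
No

Program A final state: q=3, x=7
Program B final state: q=-4, x=14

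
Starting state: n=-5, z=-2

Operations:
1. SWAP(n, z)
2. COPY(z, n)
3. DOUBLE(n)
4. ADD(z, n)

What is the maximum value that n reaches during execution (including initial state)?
-2

Values of n at each step:
Initial: n = -5
After step 1: n = -2 ← maximum
After step 2: n = -2
After step 3: n = -4
After step 4: n = -4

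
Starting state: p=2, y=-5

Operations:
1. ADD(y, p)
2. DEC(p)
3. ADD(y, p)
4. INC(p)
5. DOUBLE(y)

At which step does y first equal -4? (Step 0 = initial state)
Step 5

Tracing y:
Initial: y = -5
After step 1: y = -3
After step 2: y = -3
After step 3: y = -2
After step 4: y = -2
After step 5: y = -4 ← first occurrence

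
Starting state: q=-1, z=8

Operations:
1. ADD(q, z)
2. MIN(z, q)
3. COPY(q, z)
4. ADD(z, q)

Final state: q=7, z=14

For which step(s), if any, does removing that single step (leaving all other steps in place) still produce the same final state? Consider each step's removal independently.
Step(s) 3

Testing removal of each single step:
Without step 1: final = q=-1, z=-2 (different)
Without step 2: final = q=8, z=16 (different)
Without step 3: final = q=7, z=14 (same)
Without step 4: final = q=7, z=7 (different)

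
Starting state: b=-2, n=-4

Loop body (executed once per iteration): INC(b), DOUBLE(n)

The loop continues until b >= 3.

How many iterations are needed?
5

Tracing iterations:
Initial: b=-2, n=-4
After iteration 1: b=-1, n=-8
After iteration 2: b=0, n=-16
After iteration 3: b=1, n=-32
After iteration 4: b=2, n=-64
After iteration 5: b=3, n=-128
b >= 3 now holds, so the loop exits after 5 iterations.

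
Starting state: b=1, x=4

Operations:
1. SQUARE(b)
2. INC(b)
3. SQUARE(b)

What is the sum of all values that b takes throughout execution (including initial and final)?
8

Values of b at each step:
Initial: b = 1
After step 1: b = 1
After step 2: b = 2
After step 3: b = 4
Sum = 1 + 1 + 2 + 4 = 8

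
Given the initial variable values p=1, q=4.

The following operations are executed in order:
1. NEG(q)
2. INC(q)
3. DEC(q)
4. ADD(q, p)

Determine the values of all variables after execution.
{p: 1, q: -3}

Step-by-step execution:
Initial: p=1, q=4
After step 1 (NEG(q)): p=1, q=-4
After step 2 (INC(q)): p=1, q=-3
After step 3 (DEC(q)): p=1, q=-4
After step 4 (ADD(q, p)): p=1, q=-3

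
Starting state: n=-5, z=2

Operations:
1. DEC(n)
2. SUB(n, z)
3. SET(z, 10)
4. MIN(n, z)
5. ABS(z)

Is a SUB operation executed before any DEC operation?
No

First SUB: step 2
First DEC: step 1
Since 2 > 1, DEC comes first.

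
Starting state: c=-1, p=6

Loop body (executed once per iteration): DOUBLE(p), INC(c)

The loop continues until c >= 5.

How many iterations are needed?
6

Tracing iterations:
Initial: c=-1, p=6
After iteration 1: c=0, p=12
After iteration 2: c=1, p=24
After iteration 3: c=2, p=48
After iteration 4: c=3, p=96
After iteration 5: c=4, p=192
After iteration 6: c=5, p=384
c >= 5 now holds, so the loop exits after 6 iterations.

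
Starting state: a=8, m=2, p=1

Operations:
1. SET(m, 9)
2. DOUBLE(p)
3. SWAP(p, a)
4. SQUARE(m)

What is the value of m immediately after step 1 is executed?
m = 9

Tracing m through execution:
Initial: m = 2
After step 1 (SET(m, 9)): m = 9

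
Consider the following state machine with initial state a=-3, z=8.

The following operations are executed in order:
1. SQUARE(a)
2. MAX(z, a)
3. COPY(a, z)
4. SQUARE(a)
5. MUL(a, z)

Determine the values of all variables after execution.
{a: 729, z: 9}

Step-by-step execution:
Initial: a=-3, z=8
After step 1 (SQUARE(a)): a=9, z=8
After step 2 (MAX(z, a)): a=9, z=9
After step 3 (COPY(a, z)): a=9, z=9
After step 4 (SQUARE(a)): a=81, z=9
After step 5 (MUL(a, z)): a=729, z=9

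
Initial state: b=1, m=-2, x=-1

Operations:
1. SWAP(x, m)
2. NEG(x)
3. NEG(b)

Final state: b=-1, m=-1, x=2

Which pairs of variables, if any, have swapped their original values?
None

Comparing initial and final values:
x: -1 → 2
b: 1 → -1
m: -2 → -1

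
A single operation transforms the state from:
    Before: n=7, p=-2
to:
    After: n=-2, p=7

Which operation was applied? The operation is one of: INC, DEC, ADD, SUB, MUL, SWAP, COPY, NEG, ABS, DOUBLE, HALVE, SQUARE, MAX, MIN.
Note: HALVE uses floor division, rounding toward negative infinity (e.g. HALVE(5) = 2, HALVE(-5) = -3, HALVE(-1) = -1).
SWAP(n, p)

Analyzing the change:
Before: n=7, p=-2
After: n=-2, p=7
Variable n changed from 7 to -2
Variable p changed from -2 to 7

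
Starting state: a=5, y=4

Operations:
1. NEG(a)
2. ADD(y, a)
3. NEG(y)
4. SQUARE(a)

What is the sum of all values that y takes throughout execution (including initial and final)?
9

Values of y at each step:
Initial: y = 4
After step 1: y = 4
After step 2: y = -1
After step 3: y = 1
After step 4: y = 1
Sum = 4 + 4 + -1 + 1 + 1 = 9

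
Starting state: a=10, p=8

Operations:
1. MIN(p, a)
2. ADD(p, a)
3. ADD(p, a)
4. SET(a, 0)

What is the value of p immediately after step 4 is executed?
p = 28

Tracing p through execution:
Initial: p = 8
After step 1 (MIN(p, a)): p = 8
After step 2 (ADD(p, a)): p = 18
After step 3 (ADD(p, a)): p = 28
After step 4 (SET(a, 0)): p = 28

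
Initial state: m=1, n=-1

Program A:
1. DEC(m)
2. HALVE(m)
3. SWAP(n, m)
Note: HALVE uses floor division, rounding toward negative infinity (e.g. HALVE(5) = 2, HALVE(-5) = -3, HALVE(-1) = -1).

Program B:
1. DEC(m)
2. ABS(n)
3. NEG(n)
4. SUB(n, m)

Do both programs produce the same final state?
No

Program A final state: m=-1, n=0
Program B final state: m=0, n=-1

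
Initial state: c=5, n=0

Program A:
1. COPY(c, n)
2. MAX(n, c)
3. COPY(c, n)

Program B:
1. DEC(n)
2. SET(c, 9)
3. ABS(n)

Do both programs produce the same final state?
No

Program A final state: c=0, n=0
Program B final state: c=9, n=1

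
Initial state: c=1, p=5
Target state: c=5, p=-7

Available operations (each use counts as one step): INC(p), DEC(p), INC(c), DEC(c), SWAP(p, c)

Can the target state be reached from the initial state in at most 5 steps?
No

The target state cannot be reached within 5 steps.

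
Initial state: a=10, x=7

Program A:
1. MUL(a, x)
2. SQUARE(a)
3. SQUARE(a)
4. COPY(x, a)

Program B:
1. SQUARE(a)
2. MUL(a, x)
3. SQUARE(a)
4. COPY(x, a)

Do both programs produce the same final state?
No

Program A final state: a=24010000, x=24010000
Program B final state: a=490000, x=490000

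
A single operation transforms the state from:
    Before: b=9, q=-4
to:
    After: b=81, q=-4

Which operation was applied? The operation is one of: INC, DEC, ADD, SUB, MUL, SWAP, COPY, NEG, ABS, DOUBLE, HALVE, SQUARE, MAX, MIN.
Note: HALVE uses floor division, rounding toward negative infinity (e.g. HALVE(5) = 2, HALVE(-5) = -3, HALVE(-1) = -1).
SQUARE(b)

Analyzing the change:
Before: b=9, q=-4
After: b=81, q=-4
Variable b changed from 9 to 81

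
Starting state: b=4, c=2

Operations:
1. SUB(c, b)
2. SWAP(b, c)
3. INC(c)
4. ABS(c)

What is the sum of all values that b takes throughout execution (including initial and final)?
2

Values of b at each step:
Initial: b = 4
After step 1: b = 4
After step 2: b = -2
After step 3: b = -2
After step 4: b = -2
Sum = 4 + 4 + -2 + -2 + -2 = 2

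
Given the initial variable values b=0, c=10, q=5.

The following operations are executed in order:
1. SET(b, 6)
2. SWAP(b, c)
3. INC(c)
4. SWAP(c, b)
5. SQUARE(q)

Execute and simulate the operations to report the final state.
{b: 7, c: 10, q: 25}

Step-by-step execution:
Initial: b=0, c=10, q=5
After step 1 (SET(b, 6)): b=6, c=10, q=5
After step 2 (SWAP(b, c)): b=10, c=6, q=5
After step 3 (INC(c)): b=10, c=7, q=5
After step 4 (SWAP(c, b)): b=7, c=10, q=5
After step 5 (SQUARE(q)): b=7, c=10, q=25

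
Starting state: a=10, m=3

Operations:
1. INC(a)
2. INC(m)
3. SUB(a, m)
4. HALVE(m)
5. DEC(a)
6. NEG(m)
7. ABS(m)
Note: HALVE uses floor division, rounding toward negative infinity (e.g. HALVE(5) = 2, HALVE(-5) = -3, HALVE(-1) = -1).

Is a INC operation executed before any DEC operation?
Yes

First INC: step 1
First DEC: step 5
Since 1 < 5, INC comes first.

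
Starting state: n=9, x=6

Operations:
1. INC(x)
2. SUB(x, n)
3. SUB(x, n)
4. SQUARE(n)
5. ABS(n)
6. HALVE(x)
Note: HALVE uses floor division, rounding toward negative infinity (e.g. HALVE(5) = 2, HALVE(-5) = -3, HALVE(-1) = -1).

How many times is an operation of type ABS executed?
1

Counting ABS operations:
Step 5: ABS(n) ← ABS
Total: 1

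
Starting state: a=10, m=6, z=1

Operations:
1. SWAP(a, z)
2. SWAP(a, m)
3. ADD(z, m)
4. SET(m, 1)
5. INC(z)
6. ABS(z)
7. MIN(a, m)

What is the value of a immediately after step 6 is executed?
a = 6

Tracing a through execution:
Initial: a = 10
After step 1 (SWAP(a, z)): a = 1
After step 2 (SWAP(a, m)): a = 6
After step 3 (ADD(z, m)): a = 6
After step 4 (SET(m, 1)): a = 6
After step 5 (INC(z)): a = 6
After step 6 (ABS(z)): a = 6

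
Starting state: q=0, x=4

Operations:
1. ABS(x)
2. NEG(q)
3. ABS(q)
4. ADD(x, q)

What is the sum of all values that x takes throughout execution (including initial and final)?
20

Values of x at each step:
Initial: x = 4
After step 1: x = 4
After step 2: x = 4
After step 3: x = 4
After step 4: x = 4
Sum = 4 + 4 + 4 + 4 + 4 = 20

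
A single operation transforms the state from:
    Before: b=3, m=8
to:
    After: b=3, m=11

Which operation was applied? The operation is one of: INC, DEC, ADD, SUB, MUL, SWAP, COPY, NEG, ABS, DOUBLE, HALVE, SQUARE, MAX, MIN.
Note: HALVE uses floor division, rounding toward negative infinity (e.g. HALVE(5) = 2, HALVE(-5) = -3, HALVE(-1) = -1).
ADD(m, b)

Analyzing the change:
Before: b=3, m=8
After: b=3, m=11
Variable m changed from 8 to 11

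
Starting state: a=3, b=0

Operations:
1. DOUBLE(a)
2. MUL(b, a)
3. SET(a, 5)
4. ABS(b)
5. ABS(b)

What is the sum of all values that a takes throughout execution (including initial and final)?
30

Values of a at each step:
Initial: a = 3
After step 1: a = 6
After step 2: a = 6
After step 3: a = 5
After step 4: a = 5
After step 5: a = 5
Sum = 3 + 6 + 6 + 5 + 5 + 5 = 30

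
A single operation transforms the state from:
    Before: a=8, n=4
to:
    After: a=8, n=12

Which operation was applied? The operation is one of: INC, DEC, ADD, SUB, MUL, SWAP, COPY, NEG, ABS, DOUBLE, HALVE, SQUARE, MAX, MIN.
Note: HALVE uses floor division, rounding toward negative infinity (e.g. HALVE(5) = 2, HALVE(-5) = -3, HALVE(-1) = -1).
ADD(n, a)

Analyzing the change:
Before: a=8, n=4
After: a=8, n=12
Variable n changed from 4 to 12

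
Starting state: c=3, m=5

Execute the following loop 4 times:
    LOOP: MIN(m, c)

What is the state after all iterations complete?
c=3, m=3

Iteration trace:
Start: c=3, m=5
After iteration 1: c=3, m=3
After iteration 2: c=3, m=3
After iteration 3: c=3, m=3
After iteration 4: c=3, m=3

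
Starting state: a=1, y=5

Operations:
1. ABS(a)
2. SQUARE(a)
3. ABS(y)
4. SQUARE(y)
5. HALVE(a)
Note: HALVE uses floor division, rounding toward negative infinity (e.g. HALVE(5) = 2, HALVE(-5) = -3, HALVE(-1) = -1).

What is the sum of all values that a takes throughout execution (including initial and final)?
5

Values of a at each step:
Initial: a = 1
After step 1: a = 1
After step 2: a = 1
After step 3: a = 1
After step 4: a = 1
After step 5: a = 0
Sum = 1 + 1 + 1 + 1 + 1 + 0 = 5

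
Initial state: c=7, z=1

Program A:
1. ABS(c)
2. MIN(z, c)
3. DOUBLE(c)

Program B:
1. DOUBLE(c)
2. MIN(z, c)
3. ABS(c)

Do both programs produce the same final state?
Yes

Program A final state: c=14, z=1
Program B final state: c=14, z=1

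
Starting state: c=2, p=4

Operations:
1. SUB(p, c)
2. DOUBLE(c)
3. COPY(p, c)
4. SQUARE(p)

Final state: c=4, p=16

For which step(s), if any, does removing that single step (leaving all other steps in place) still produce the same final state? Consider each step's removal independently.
Step(s) 1

Testing removal of each single step:
Without step 1: final = c=4, p=16 (same)
Without step 2: final = c=2, p=4 (different)
Without step 3: final = c=4, p=4 (different)
Without step 4: final = c=4, p=4 (different)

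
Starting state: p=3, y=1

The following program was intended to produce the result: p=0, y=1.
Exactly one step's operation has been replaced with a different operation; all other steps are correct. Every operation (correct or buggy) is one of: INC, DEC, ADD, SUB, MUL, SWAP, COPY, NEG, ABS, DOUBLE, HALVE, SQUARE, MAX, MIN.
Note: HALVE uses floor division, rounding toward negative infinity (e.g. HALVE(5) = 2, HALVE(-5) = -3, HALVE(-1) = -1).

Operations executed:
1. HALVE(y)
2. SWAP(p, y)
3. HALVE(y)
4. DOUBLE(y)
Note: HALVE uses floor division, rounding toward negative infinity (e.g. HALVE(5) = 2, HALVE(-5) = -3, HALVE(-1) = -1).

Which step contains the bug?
Step 4

Trace with buggy code:
Initial: p=3, y=1
After step 1: p=3, y=0
After step 2: p=0, y=3
After step 3: p=0, y=1
After step 4: p=0, y=2
Actual final p=0, y=2 ≠ expected p=0, y=1.
Step 4 is the only position where a single-operation replacement can produce the expected result.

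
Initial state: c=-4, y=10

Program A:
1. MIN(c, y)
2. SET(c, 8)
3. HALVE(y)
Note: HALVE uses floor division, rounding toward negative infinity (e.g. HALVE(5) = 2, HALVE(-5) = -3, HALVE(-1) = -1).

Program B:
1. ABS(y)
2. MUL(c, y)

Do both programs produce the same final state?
No

Program A final state: c=8, y=5
Program B final state: c=-40, y=10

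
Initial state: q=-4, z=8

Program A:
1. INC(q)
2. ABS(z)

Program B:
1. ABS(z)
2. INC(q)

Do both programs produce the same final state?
Yes

Program A final state: q=-3, z=8
Program B final state: q=-3, z=8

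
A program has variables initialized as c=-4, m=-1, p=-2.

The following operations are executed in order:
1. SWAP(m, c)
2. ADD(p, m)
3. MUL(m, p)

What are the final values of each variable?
{c: -1, m: 24, p: -6}

Step-by-step execution:
Initial: c=-4, m=-1, p=-2
After step 1 (SWAP(m, c)): c=-1, m=-4, p=-2
After step 2 (ADD(p, m)): c=-1, m=-4, p=-6
After step 3 (MUL(m, p)): c=-1, m=24, p=-6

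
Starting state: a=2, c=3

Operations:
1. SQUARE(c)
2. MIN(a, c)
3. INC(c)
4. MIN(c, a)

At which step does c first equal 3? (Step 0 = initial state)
Step 0

Tracing c:
Initial: c = 3 ← first occurrence
After step 1: c = 9
After step 2: c = 9
After step 3: c = 10
After step 4: c = 2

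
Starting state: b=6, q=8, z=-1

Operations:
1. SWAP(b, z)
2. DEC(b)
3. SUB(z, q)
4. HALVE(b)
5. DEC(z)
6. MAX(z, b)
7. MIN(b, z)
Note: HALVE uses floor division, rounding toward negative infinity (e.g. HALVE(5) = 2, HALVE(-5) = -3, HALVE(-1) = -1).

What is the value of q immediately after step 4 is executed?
q = 8

Tracing q through execution:
Initial: q = 8
After step 1 (SWAP(b, z)): q = 8
After step 2 (DEC(b)): q = 8
After step 3 (SUB(z, q)): q = 8
After step 4 (HALVE(b)): q = 8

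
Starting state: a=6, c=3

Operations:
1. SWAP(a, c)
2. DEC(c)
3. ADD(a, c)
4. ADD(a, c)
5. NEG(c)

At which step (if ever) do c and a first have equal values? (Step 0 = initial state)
Never

c and a never become equal during execution.

Comparing values at each step:
Initial: c=3, a=6
After step 1: c=6, a=3
After step 2: c=5, a=3
After step 3: c=5, a=8
After step 4: c=5, a=13
After step 5: c=-5, a=13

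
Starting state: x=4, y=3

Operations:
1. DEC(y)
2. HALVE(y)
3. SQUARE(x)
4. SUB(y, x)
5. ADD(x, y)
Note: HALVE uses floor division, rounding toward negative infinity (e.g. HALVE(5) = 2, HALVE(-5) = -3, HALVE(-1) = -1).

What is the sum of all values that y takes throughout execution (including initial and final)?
-23

Values of y at each step:
Initial: y = 3
After step 1: y = 2
After step 2: y = 1
After step 3: y = 1
After step 4: y = -15
After step 5: y = -15
Sum = 3 + 2 + 1 + 1 + -15 + -15 = -23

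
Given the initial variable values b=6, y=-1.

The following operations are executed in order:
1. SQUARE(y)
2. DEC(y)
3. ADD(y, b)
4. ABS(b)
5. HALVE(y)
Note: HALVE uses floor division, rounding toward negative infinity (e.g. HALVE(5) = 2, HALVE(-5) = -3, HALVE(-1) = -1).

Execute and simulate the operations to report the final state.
{b: 6, y: 3}

Step-by-step execution:
Initial: b=6, y=-1
After step 1 (SQUARE(y)): b=6, y=1
After step 2 (DEC(y)): b=6, y=0
After step 3 (ADD(y, b)): b=6, y=6
After step 4 (ABS(b)): b=6, y=6
After step 5 (HALVE(y)): b=6, y=3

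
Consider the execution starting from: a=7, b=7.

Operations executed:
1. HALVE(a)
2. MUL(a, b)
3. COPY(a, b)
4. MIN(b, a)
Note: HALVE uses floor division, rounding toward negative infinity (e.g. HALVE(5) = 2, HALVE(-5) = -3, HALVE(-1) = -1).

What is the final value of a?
a = 7

Tracing execution:
Step 1: HALVE(a) → a = 3
Step 2: MUL(a, b) → a = 21
Step 3: COPY(a, b) → a = 7
Step 4: MIN(b, a) → a = 7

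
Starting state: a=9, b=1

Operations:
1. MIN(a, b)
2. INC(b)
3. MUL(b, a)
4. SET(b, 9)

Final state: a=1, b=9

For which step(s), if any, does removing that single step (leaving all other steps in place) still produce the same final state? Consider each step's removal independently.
Step(s) 2, 3

Testing removal of each single step:
Without step 1: final = a=9, b=9 (different)
Without step 2: final = a=1, b=9 (same)
Without step 3: final = a=1, b=9 (same)
Without step 4: final = a=1, b=2 (different)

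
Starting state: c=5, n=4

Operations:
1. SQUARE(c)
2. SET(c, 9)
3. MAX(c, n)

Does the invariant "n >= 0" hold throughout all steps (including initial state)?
Yes

The invariant holds at every step.

State at each step:
Initial: c=5, n=4
After step 1: c=25, n=4
After step 2: c=9, n=4
After step 3: c=9, n=4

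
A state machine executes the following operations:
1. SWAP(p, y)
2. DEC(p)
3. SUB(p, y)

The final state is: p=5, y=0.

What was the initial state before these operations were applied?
p=0, y=6

Working backwards:
Final state: p=5, y=0
Before step 3 (SUB(p, y)): p=5, y=0
Before step 2 (DEC(p)): p=6, y=0
Before step 1 (SWAP(p, y)): p=0, y=6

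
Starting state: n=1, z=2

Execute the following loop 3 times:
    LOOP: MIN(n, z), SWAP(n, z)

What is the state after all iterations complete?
n=1, z=1

Iteration trace:
Start: n=1, z=2
After iteration 1: n=2, z=1
After iteration 2: n=1, z=1
After iteration 3: n=1, z=1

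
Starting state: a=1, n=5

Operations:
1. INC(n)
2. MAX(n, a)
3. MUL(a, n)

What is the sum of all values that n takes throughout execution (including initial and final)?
23

Values of n at each step:
Initial: n = 5
After step 1: n = 6
After step 2: n = 6
After step 3: n = 6
Sum = 5 + 6 + 6 + 6 = 23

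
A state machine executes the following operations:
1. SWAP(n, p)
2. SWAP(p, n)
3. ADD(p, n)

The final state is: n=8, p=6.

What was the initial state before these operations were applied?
n=8, p=-2

Working backwards:
Final state: n=8, p=6
Before step 3 (ADD(p, n)): n=8, p=-2
Before step 2 (SWAP(p, n)): n=-2, p=8
Before step 1 (SWAP(n, p)): n=8, p=-2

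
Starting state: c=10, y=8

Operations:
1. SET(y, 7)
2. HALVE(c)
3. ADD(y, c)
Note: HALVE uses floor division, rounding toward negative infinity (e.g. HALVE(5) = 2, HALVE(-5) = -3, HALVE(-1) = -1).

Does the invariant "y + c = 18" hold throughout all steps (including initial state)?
No, violated after step 1

The invariant is violated after step 1.

State at each step:
Initial: c=10, y=8
After step 1: c=10, y=7
After step 2: c=5, y=7
After step 3: c=5, y=12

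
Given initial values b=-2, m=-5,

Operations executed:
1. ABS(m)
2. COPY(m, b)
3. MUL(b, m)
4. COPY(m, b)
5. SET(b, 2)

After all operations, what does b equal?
b = 2

Tracing execution:
Step 1: ABS(m) → b = -2
Step 2: COPY(m, b) → b = -2
Step 3: MUL(b, m) → b = 4
Step 4: COPY(m, b) → b = 4
Step 5: SET(b, 2) → b = 2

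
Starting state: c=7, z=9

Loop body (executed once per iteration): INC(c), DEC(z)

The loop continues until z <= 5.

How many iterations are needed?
4

Tracing iterations:
Initial: c=7, z=9
After iteration 1: c=8, z=8
After iteration 2: c=9, z=7
After iteration 3: c=10, z=6
After iteration 4: c=11, z=5
z <= 5 now holds, so the loop exits after 4 iterations.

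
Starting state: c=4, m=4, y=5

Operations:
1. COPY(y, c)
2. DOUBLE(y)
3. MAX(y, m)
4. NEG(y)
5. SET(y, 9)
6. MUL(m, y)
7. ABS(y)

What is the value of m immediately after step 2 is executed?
m = 4

Tracing m through execution:
Initial: m = 4
After step 1 (COPY(y, c)): m = 4
After step 2 (DOUBLE(y)): m = 4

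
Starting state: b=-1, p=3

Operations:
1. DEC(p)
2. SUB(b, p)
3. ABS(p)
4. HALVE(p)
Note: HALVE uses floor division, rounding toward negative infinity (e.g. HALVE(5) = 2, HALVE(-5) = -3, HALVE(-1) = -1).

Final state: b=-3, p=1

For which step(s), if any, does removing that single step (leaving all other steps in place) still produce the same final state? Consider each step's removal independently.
Step(s) 3

Testing removal of each single step:
Without step 1: final = b=-4, p=1 (different)
Without step 2: final = b=-1, p=1 (different)
Without step 3: final = b=-3, p=1 (same)
Without step 4: final = b=-3, p=2 (different)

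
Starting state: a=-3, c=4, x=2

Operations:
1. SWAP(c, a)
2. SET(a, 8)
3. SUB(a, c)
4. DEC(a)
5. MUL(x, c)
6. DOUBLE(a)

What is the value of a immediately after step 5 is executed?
a = 10

Tracing a through execution:
Initial: a = -3
After step 1 (SWAP(c, a)): a = 4
After step 2 (SET(a, 8)): a = 8
After step 3 (SUB(a, c)): a = 11
After step 4 (DEC(a)): a = 10
After step 5 (MUL(x, c)): a = 10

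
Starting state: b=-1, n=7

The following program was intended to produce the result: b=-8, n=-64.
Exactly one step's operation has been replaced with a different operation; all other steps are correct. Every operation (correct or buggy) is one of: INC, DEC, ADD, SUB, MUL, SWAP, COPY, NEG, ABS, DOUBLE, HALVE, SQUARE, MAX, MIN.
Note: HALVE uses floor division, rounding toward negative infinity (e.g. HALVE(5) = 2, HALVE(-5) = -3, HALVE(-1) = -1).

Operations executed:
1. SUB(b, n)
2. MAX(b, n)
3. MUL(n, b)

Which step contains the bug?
Step 2

Trace with buggy code:
Initial: b=-1, n=7
After step 1: b=-8, n=7
After step 2: b=7, n=7
After step 3: b=7, n=49
Actual final b=7, n=49 ≠ expected b=-8, n=-64.
Step 2 is the only position where a single-operation replacement can produce the expected result.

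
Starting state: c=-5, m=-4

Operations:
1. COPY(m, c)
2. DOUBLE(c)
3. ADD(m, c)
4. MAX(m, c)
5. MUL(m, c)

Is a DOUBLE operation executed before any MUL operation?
Yes

First DOUBLE: step 2
First MUL: step 5
Since 2 < 5, DOUBLE comes first.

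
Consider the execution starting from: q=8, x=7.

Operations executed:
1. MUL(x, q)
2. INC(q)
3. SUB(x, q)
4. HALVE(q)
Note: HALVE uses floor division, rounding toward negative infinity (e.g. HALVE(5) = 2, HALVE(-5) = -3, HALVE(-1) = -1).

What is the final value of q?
q = 4

Tracing execution:
Step 1: MUL(x, q) → q = 8
Step 2: INC(q) → q = 9
Step 3: SUB(x, q) → q = 9
Step 4: HALVE(q) → q = 4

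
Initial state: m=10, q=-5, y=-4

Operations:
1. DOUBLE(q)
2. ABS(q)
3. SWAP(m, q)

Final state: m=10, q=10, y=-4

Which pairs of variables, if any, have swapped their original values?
None

Comparing initial and final values:
q: -5 → 10
m: 10 → 10
y: -4 → -4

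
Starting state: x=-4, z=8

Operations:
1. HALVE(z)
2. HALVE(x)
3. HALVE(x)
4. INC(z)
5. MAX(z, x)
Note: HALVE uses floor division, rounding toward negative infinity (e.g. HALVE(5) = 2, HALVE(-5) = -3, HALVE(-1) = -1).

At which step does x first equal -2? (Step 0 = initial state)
Step 2

Tracing x:
Initial: x = -4
After step 1: x = -4
After step 2: x = -2 ← first occurrence
After step 3: x = -1
After step 4: x = -1
After step 5: x = -1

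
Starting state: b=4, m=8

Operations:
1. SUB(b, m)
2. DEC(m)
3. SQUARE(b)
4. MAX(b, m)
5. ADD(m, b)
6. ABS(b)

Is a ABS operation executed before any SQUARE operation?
No

First ABS: step 6
First SQUARE: step 3
Since 6 > 3, SQUARE comes first.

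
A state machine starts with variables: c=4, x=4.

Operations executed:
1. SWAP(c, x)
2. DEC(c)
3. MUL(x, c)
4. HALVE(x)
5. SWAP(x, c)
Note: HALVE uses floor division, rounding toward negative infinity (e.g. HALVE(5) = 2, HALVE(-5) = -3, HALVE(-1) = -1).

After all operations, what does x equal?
x = 3

Tracing execution:
Step 1: SWAP(c, x) → x = 4
Step 2: DEC(c) → x = 4
Step 3: MUL(x, c) → x = 12
Step 4: HALVE(x) → x = 6
Step 5: SWAP(x, c) → x = 3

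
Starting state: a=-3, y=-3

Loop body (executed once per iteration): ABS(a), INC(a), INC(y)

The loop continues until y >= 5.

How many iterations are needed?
8

Tracing iterations:
Initial: a=-3, y=-3
After iteration 1: a=4, y=-2
After iteration 2: a=5, y=-1
After iteration 3: a=6, y=0
After iteration 4: a=7, y=1
After iteration 5: a=8, y=2
After iteration 6: a=9, y=3
After iteration 7: a=10, y=4
After iteration 8: a=11, y=5
y >= 5 now holds, so the loop exits after 8 iterations.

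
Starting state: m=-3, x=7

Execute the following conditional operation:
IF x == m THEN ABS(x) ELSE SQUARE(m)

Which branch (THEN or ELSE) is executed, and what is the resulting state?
Branch: ELSE, Final state: m=9, x=7

Evaluating condition: x == m
x = 7, m = -3
Condition is False, so ELSE branch executes
After SQUARE(m): m=9, x=7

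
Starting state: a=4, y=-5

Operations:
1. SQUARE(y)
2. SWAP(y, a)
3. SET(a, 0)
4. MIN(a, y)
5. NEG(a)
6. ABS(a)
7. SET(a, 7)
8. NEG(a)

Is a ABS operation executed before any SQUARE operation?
No

First ABS: step 6
First SQUARE: step 1
Since 6 > 1, SQUARE comes first.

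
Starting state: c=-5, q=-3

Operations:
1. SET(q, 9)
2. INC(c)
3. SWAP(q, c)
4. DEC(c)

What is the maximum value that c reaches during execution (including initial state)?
9

Values of c at each step:
Initial: c = -5
After step 1: c = -5
After step 2: c = -4
After step 3: c = 9 ← maximum
After step 4: c = 8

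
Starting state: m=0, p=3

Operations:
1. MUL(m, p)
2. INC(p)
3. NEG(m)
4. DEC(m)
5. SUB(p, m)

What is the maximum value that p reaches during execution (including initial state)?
5

Values of p at each step:
Initial: p = 3
After step 1: p = 3
After step 2: p = 4
After step 3: p = 4
After step 4: p = 4
After step 5: p = 5 ← maximum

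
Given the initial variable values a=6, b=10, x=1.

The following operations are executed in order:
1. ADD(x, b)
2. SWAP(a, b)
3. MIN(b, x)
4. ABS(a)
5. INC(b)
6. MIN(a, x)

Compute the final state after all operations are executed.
{a: 10, b: 7, x: 11}

Step-by-step execution:
Initial: a=6, b=10, x=1
After step 1 (ADD(x, b)): a=6, b=10, x=11
After step 2 (SWAP(a, b)): a=10, b=6, x=11
After step 3 (MIN(b, x)): a=10, b=6, x=11
After step 4 (ABS(a)): a=10, b=6, x=11
After step 5 (INC(b)): a=10, b=7, x=11
After step 6 (MIN(a, x)): a=10, b=7, x=11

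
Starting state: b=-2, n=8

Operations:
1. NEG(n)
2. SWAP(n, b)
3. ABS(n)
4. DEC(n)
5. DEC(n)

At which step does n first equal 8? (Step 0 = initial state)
Step 0

Tracing n:
Initial: n = 8 ← first occurrence
After step 1: n = -8
After step 2: n = -2
After step 3: n = 2
After step 4: n = 1
After step 5: n = 0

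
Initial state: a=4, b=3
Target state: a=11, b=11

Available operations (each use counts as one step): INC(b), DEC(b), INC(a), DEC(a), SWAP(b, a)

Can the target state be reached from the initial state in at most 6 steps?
No

The target state cannot be reached within 6 steps.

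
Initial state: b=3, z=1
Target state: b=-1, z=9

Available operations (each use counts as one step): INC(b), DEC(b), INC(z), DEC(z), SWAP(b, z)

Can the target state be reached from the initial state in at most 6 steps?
No

The target state cannot be reached within 6 steps.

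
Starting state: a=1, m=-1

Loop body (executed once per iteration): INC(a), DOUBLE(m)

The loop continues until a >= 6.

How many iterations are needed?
5

Tracing iterations:
Initial: a=1, m=-1
After iteration 1: a=2, m=-2
After iteration 2: a=3, m=-4
After iteration 3: a=4, m=-8
After iteration 4: a=5, m=-16
After iteration 5: a=6, m=-32
a >= 6 now holds, so the loop exits after 5 iterations.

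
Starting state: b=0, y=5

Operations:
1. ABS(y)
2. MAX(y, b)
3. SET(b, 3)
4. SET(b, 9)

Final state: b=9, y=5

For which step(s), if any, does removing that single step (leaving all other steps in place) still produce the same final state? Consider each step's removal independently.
Step(s) 1, 2, 3

Testing removal of each single step:
Without step 1: final = b=9, y=5 (same)
Without step 2: final = b=9, y=5 (same)
Without step 3: final = b=9, y=5 (same)
Without step 4: final = b=3, y=5 (different)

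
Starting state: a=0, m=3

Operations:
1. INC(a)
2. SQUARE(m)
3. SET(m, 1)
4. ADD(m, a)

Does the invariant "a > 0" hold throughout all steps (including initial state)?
No, violated at the initial state

The invariant is violated at the initial state (step 0).

State at each step:
Initial: a=0, m=3
After step 1: a=1, m=3
After step 2: a=1, m=9
After step 3: a=1, m=1
After step 4: a=1, m=2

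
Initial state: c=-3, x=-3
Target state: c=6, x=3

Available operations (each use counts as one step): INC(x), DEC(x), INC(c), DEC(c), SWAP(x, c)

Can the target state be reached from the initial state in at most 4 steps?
No

The target state cannot be reached within 4 steps.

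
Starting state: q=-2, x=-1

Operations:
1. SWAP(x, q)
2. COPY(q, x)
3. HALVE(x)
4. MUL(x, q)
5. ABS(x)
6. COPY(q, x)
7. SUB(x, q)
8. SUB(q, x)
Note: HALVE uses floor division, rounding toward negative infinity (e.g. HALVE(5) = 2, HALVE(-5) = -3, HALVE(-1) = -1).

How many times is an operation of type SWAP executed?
1

Counting SWAP operations:
Step 1: SWAP(x, q) ← SWAP
Total: 1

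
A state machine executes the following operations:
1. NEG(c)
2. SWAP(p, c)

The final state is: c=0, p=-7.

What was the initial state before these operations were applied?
c=7, p=0

Working backwards:
Final state: c=0, p=-7
Before step 2 (SWAP(p, c)): c=-7, p=0
Before step 1 (NEG(c)): c=7, p=0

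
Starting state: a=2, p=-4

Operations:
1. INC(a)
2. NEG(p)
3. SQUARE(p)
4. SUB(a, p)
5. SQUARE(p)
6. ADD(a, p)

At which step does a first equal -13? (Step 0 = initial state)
Step 4

Tracing a:
Initial: a = 2
After step 1: a = 3
After step 2: a = 3
After step 3: a = 3
After step 4: a = -13 ← first occurrence
After step 5: a = -13
After step 6: a = 243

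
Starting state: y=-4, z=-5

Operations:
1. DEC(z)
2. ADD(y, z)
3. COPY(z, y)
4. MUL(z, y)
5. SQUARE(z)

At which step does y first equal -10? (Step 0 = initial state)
Step 2

Tracing y:
Initial: y = -4
After step 1: y = -4
After step 2: y = -10 ← first occurrence
After step 3: y = -10
After step 4: y = -10
After step 5: y = -10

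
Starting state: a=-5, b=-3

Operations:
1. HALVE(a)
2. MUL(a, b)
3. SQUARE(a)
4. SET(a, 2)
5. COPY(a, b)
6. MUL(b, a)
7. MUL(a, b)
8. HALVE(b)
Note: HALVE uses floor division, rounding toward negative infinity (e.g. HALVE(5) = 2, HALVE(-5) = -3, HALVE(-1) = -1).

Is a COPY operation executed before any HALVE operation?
No

First COPY: step 5
First HALVE: step 1
Since 5 > 1, HALVE comes first.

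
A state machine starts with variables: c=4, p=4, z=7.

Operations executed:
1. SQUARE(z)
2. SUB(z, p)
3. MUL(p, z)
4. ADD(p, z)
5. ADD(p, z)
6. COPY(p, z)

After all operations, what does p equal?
p = 45

Tracing execution:
Step 1: SQUARE(z) → p = 4
Step 2: SUB(z, p) → p = 4
Step 3: MUL(p, z) → p = 180
Step 4: ADD(p, z) → p = 225
Step 5: ADD(p, z) → p = 270
Step 6: COPY(p, z) → p = 45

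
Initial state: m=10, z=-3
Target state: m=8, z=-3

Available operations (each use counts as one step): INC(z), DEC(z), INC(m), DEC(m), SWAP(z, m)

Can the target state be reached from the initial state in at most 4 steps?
Yes

Path (2 steps): DEC(m) → DEC(m)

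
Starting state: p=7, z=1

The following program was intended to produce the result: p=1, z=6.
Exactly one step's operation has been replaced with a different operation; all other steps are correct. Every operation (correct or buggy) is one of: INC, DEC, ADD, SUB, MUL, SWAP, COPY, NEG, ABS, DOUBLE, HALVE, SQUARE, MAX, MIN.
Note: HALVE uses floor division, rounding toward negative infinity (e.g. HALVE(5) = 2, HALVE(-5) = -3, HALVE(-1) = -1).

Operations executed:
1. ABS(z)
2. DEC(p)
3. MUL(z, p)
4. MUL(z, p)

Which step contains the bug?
Step 3

Trace with buggy code:
Initial: p=7, z=1
After step 1: p=7, z=1
After step 2: p=6, z=1
After step 3: p=6, z=6
After step 4: p=6, z=36
Actual final p=6, z=36 ≠ expected p=1, z=6.
Step 3 is the only position where a single-operation replacement can produce the expected result.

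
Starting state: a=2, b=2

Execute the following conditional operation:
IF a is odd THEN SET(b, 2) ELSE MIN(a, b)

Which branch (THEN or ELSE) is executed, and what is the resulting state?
Branch: ELSE, Final state: a=2, b=2

Evaluating condition: a is odd
Condition is False, so ELSE branch executes
After MIN(a, b): a=2, b=2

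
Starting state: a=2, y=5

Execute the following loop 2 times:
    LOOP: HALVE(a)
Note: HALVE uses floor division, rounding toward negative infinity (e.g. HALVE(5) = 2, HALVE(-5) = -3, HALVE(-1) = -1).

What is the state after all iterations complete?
a=0, y=5

Iteration trace:
Start: a=2, y=5
After iteration 1: a=1, y=5
After iteration 2: a=0, y=5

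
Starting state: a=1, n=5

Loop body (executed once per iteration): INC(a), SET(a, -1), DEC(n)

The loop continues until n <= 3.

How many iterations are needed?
2

Tracing iterations:
Initial: a=1, n=5
After iteration 1: a=-1, n=4
After iteration 2: a=-1, n=3
n <= 3 now holds, so the loop exits after 2 iterations.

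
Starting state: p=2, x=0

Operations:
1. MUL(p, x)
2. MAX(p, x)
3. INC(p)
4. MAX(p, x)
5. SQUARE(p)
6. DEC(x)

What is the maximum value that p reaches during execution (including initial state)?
2

Values of p at each step:
Initial: p = 2 ← maximum
After step 1: p = 0
After step 2: p = 0
After step 3: p = 1
After step 4: p = 1
After step 5: p = 1
After step 6: p = 1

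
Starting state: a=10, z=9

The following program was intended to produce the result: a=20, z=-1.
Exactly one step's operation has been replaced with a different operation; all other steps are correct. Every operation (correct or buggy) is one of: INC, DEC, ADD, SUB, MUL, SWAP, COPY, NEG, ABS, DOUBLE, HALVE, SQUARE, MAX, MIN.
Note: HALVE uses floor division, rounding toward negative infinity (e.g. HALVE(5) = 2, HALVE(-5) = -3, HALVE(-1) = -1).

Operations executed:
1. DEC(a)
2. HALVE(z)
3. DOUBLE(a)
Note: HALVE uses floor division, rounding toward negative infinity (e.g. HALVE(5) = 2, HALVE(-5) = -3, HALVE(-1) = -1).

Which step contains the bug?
Step 1

Trace with buggy code:
Initial: a=10, z=9
After step 1: a=9, z=9
After step 2: a=9, z=4
After step 3: a=18, z=4
Actual final a=18, z=4 ≠ expected a=20, z=-1.
Step 1 is the only position where a single-operation replacement can produce the expected result.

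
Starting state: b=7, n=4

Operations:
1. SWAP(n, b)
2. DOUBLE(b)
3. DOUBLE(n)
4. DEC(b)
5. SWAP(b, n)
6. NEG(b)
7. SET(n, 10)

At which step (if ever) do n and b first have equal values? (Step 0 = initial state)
Never

n and b never become equal during execution.

Comparing values at each step:
Initial: n=4, b=7
After step 1: n=7, b=4
After step 2: n=7, b=8
After step 3: n=14, b=8
After step 4: n=14, b=7
After step 5: n=7, b=14
After step 6: n=7, b=-14
After step 7: n=10, b=-14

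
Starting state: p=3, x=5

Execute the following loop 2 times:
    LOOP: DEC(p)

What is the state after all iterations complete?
p=1, x=5

Iteration trace:
Start: p=3, x=5
After iteration 1: p=2, x=5
After iteration 2: p=1, x=5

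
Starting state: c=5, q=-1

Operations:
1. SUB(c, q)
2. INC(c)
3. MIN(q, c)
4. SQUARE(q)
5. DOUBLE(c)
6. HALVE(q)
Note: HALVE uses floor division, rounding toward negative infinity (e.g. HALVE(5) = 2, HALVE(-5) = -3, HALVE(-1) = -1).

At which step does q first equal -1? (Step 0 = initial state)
Step 0

Tracing q:
Initial: q = -1 ← first occurrence
After step 1: q = -1
After step 2: q = -1
After step 3: q = -1
After step 4: q = 1
After step 5: q = 1
After step 6: q = 0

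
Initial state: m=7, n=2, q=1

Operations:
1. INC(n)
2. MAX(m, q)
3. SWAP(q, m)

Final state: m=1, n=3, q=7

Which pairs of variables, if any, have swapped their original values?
(q, m)

Comparing initial and final values:
n: 2 → 3
q: 1 → 7
m: 7 → 1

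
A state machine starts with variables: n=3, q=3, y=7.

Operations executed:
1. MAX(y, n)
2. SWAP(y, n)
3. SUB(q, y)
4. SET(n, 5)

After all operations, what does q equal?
q = 0

Tracing execution:
Step 1: MAX(y, n) → q = 3
Step 2: SWAP(y, n) → q = 3
Step 3: SUB(q, y) → q = 0
Step 4: SET(n, 5) → q = 0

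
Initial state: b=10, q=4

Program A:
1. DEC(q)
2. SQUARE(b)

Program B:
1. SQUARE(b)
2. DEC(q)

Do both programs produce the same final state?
Yes

Program A final state: b=100, q=3
Program B final state: b=100, q=3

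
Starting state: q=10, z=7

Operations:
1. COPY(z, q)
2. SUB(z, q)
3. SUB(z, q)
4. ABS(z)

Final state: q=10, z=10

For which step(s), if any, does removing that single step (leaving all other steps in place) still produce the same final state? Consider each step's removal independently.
None - removing any single step changes the final result

Testing removal of each single step:
Without step 1: final = q=10, z=13 (different)
Without step 2: final = q=10, z=0 (different)
Without step 3: final = q=10, z=0 (different)
Without step 4: final = q=10, z=-10 (different)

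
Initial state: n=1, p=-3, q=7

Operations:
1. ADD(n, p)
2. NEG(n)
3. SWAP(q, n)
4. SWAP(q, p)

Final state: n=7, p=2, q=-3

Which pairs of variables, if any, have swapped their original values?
None

Comparing initial and final values:
p: -3 → 2
n: 1 → 7
q: 7 → -3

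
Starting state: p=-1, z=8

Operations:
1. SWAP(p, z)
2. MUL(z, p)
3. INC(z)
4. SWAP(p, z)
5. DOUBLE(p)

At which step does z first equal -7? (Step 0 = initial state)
Step 3

Tracing z:
Initial: z = 8
After step 1: z = -1
After step 2: z = -8
After step 3: z = -7 ← first occurrence
After step 4: z = 8
After step 5: z = 8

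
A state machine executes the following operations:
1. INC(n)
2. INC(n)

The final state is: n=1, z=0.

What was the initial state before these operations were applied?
n=-1, z=0

Working backwards:
Final state: n=1, z=0
Before step 2 (INC(n)): n=0, z=0
Before step 1 (INC(n)): n=-1, z=0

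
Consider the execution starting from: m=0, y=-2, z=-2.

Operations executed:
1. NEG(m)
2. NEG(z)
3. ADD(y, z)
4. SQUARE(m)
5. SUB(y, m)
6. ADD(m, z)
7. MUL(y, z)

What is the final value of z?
z = 2

Tracing execution:
Step 1: NEG(m) → z = -2
Step 2: NEG(z) → z = 2
Step 3: ADD(y, z) → z = 2
Step 4: SQUARE(m) → z = 2
Step 5: SUB(y, m) → z = 2
Step 6: ADD(m, z) → z = 2
Step 7: MUL(y, z) → z = 2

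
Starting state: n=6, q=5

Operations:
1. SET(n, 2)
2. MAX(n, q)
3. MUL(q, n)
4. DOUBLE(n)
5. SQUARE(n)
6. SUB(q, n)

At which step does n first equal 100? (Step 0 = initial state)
Step 5

Tracing n:
Initial: n = 6
After step 1: n = 2
After step 2: n = 5
After step 3: n = 5
After step 4: n = 10
After step 5: n = 100 ← first occurrence
After step 6: n = 100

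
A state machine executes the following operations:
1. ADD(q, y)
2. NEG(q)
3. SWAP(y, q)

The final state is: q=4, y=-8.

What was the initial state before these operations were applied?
q=4, y=4

Working backwards:
Final state: q=4, y=-8
Before step 3 (SWAP(y, q)): q=-8, y=4
Before step 2 (NEG(q)): q=8, y=4
Before step 1 (ADD(q, y)): q=4, y=4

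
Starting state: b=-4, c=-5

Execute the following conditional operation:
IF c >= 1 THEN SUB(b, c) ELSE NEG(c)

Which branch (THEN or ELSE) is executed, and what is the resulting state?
Branch: ELSE, Final state: b=-4, c=5

Evaluating condition: c >= 1
c = -5
Condition is False, so ELSE branch executes
After NEG(c): b=-4, c=5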